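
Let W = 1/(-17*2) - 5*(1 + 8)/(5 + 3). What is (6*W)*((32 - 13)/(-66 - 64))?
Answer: 43833/8840 ≈ 4.9585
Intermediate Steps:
W = -769/136 (W = -1/17*½ - 5/(8/9) = -1/34 - 5/(8*(⅑)) = -1/34 - 5/8/9 = -1/34 - 5*9/8 = -1/34 - 45/8 = -769/136 ≈ -5.6544)
(6*W)*((32 - 13)/(-66 - 64)) = (6*(-769/136))*((32 - 13)/(-66 - 64)) = -43833/(68*(-130)) = -43833*(-1)/(68*130) = -2307/68*(-19/130) = 43833/8840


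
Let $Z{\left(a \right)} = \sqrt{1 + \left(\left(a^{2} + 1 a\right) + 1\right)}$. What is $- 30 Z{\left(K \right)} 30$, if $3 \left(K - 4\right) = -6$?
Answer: $- 1800 \sqrt{2} \approx -2545.6$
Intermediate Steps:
$K = 2$ ($K = 4 + \frac{1}{3} \left(-6\right) = 4 - 2 = 2$)
$Z{\left(a \right)} = \sqrt{2 + a + a^{2}}$ ($Z{\left(a \right)} = \sqrt{1 + \left(\left(a^{2} + a\right) + 1\right)} = \sqrt{1 + \left(\left(a + a^{2}\right) + 1\right)} = \sqrt{1 + \left(1 + a + a^{2}\right)} = \sqrt{2 + a + a^{2}}$)
$- 30 Z{\left(K \right)} 30 = - 30 \sqrt{2 + 2 + 2^{2}} \cdot 30 = - 30 \sqrt{2 + 2 + 4} \cdot 30 = - 30 \sqrt{8} \cdot 30 = - 30 \cdot 2 \sqrt{2} \cdot 30 = - 60 \sqrt{2} \cdot 30 = - 1800 \sqrt{2}$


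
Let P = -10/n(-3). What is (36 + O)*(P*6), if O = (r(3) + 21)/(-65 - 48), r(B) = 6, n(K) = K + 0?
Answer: 80820/113 ≈ 715.22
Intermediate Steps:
n(K) = K
P = 10/3 (P = -10/(-3) = -10*(-⅓) = 10/3 ≈ 3.3333)
O = -27/113 (O = (6 + 21)/(-65 - 48) = 27/(-113) = 27*(-1/113) = -27/113 ≈ -0.23894)
(36 + O)*(P*6) = (36 - 27/113)*((10/3)*6) = (4041/113)*20 = 80820/113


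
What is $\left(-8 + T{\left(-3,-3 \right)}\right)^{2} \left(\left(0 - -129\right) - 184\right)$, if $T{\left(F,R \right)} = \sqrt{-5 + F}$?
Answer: $-3080 + 1760 i \sqrt{2} \approx -3080.0 + 2489.0 i$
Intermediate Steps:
$\left(-8 + T{\left(-3,-3 \right)}\right)^{2} \left(\left(0 - -129\right) - 184\right) = \left(-8 + \sqrt{-5 - 3}\right)^{2} \left(\left(0 - -129\right) - 184\right) = \left(-8 + \sqrt{-8}\right)^{2} \left(\left(0 + 129\right) - 184\right) = \left(-8 + 2 i \sqrt{2}\right)^{2} \left(129 - 184\right) = \left(-8 + 2 i \sqrt{2}\right)^{2} \left(-55\right) = - 55 \left(-8 + 2 i \sqrt{2}\right)^{2}$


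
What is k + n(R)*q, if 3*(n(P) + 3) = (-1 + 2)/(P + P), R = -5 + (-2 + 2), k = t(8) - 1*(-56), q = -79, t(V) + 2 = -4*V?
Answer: 7849/30 ≈ 261.63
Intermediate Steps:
t(V) = -2 - 4*V
k = 22 (k = (-2 - 4*8) - 1*(-56) = (-2 - 32) + 56 = -34 + 56 = 22)
R = -5 (R = -5 + 0 = -5)
n(P) = -3 + 1/(6*P) (n(P) = -3 + ((-1 + 2)/(P + P))/3 = -3 + (1/(2*P))/3 = -3 + 1/(6*P))
k + n(R)*q = 22 + (-3 + (⅙)/(-5))*(-79) = 22 + (-3 + (⅙)*(-⅕))*(-79) = 22 + (-3 - 1/30)*(-79) = 22 - 91/30*(-79) = 22 + 7189/30 = 7849/30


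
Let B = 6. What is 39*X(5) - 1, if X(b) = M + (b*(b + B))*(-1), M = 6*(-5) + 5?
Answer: -3121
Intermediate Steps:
M = -25 (M = -30 + 5 = -25)
X(b) = -25 - b*(6 + b) (X(b) = -25 + (b*(b + 6))*(-1) = -25 + (b*(6 + b))*(-1) = -25 - b*(6 + b))
39*X(5) - 1 = 39*(-25 - 1*5**2 - 6*5) - 1 = 39*(-25 - 1*25 - 30) - 1 = 39*(-25 - 25 - 30) - 1 = 39*(-80) - 1 = -3120 - 1 = -3121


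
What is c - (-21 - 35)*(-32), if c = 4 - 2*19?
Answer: -1826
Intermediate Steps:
c = -34 (c = 4 - 38 = -34)
c - (-21 - 35)*(-32) = -34 - (-21 - 35)*(-32) = -34 - (-56)*(-32) = -34 - 1*1792 = -34 - 1792 = -1826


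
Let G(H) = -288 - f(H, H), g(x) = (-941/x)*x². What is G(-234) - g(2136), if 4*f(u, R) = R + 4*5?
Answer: 4019483/2 ≈ 2.0097e+6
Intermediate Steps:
f(u, R) = 5 + R/4 (f(u, R) = (R + 4*5)/4 = (R + 20)/4 = (20 + R)/4 = 5 + R/4)
g(x) = -941*x
G(H) = -293 - H/4 (G(H) = -288 - (5 + H/4) = -288 + (-5 - H/4) = -293 - H/4)
G(-234) - g(2136) = (-293 - ¼*(-234)) - (-941)*2136 = (-293 + 117/2) - 1*(-2009976) = -469/2 + 2009976 = 4019483/2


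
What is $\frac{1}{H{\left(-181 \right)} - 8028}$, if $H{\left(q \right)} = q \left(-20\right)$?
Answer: $- \frac{1}{4408} \approx -0.00022686$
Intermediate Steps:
$H{\left(q \right)} = - 20 q$
$\frac{1}{H{\left(-181 \right)} - 8028} = \frac{1}{\left(-20\right) \left(-181\right) - 8028} = \frac{1}{3620 - 8028} = \frac{1}{-4408} = - \frac{1}{4408}$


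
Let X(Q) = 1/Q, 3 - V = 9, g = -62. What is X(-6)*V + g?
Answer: -61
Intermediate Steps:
V = -6 (V = 3 - 1*9 = 3 - 9 = -6)
X(-6)*V + g = -6/(-6) - 62 = -⅙*(-6) - 62 = 1 - 62 = -61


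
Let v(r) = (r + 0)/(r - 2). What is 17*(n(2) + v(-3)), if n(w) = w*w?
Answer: 391/5 ≈ 78.200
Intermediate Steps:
v(r) = r/(-2 + r)
n(w) = w²
17*(n(2) + v(-3)) = 17*(2² - 3/(-2 - 3)) = 17*(4 - 3/(-5)) = 17*(4 - 3*(-⅕)) = 17*(4 + ⅗) = 17*(23/5) = 391/5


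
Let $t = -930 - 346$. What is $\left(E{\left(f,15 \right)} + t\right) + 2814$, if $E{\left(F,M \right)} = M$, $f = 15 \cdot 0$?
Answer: $1553$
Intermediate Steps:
$f = 0$
$t = -1276$
$\left(E{\left(f,15 \right)} + t\right) + 2814 = \left(15 - 1276\right) + 2814 = -1261 + 2814 = 1553$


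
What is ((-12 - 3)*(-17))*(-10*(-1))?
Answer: 2550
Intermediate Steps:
((-12 - 3)*(-17))*(-10*(-1)) = -15*(-17)*10 = 255*10 = 2550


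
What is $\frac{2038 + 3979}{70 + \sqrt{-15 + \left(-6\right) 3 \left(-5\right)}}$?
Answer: $\frac{84238}{965} - \frac{6017 \sqrt{3}}{965} \approx 76.494$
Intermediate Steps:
$\frac{2038 + 3979}{70 + \sqrt{-15 + \left(-6\right) 3 \left(-5\right)}} = \frac{6017}{70 + \sqrt{-15 - -90}} = \frac{6017}{70 + \sqrt{-15 + 90}} = \frac{6017}{70 + \sqrt{75}} = \frac{6017}{70 + 5 \sqrt{3}}$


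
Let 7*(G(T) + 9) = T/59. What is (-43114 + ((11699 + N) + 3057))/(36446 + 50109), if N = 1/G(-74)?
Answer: -107505591/328130005 ≈ -0.32763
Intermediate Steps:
G(T) = -9 + T/413 (G(T) = -9 + (T/59)/7 = -9 + T/413)
N = -413/3791 (N = 1/(-9 + (1/413)*(-74)) = 1/(-9 - 74/413) = 1/(-3791/413) = -413/3791 ≈ -0.10894)
(-43114 + ((11699 + N) + 3057))/(36446 + 50109) = (-43114 + ((11699 - 413/3791) + 3057))/(36446 + 50109) = (-43114 + (44350496/3791 + 3057))/86555 = (-43114 + 55939583/3791)*(1/86555) = -107505591/3791*1/86555 = -107505591/328130005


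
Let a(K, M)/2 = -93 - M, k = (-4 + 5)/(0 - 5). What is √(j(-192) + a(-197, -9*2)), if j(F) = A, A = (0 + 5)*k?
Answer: I*√151 ≈ 12.288*I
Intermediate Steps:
k = -⅕ (k = 1/(-5) = 1*(-⅕) = -⅕ ≈ -0.20000)
a(K, M) = -186 - 2*M (a(K, M) = 2*(-93 - M) = -186 - 2*M)
A = -1 (A = (0 + 5)*(-⅕) = 5*(-⅕) = -1)
j(F) = -1
√(j(-192) + a(-197, -9*2)) = √(-1 + (-186 - (-18)*2)) = √(-1 + (-186 - 2*(-18))) = √(-1 + (-186 + 36)) = √(-1 - 150) = √(-151) = I*√151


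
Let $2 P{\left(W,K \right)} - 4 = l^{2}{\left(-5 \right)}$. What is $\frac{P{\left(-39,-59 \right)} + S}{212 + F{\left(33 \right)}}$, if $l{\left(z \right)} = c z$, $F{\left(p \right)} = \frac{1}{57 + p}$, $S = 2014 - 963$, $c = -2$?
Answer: $\frac{99270}{19081} \approx 5.2026$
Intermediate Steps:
$S = 1051$ ($S = 2014 - 963 = 1051$)
$l{\left(z \right)} = - 2 z$
$P{\left(W,K \right)} = 52$ ($P{\left(W,K \right)} = 2 + \frac{\left(\left(-2\right) \left(-5\right)\right)^{2}}{2} = 2 + \frac{10^{2}}{2} = 2 + \frac{1}{2} \cdot 100 = 2 + 50 = 52$)
$\frac{P{\left(-39,-59 \right)} + S}{212 + F{\left(33 \right)}} = \frac{52 + 1051}{212 + \frac{1}{57 + 33}} = \frac{1103}{212 + \frac{1}{90}} = \frac{1103}{\frac{19081}{90}} = 1103 \cdot \frac{90}{19081} = \frac{99270}{19081}$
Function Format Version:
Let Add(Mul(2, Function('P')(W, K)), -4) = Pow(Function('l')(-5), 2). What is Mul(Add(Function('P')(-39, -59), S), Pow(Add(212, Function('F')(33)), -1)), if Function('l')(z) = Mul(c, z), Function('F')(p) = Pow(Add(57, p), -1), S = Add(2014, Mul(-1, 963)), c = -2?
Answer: Rational(99270, 19081) ≈ 5.2026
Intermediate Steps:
S = 1051 (S = Add(2014, -963) = 1051)
Function('l')(z) = Mul(-2, z)
Function('P')(W, K) = 52 (Function('P')(W, K) = Add(2, Mul(Rational(1, 2), Pow(Mul(-2, -5), 2))) = Add(2, Mul(Rational(1, 2), Pow(10, 2))) = Add(2, Mul(Rational(1, 2), 100)) = Add(2, 50) = 52)
Mul(Add(Function('P')(-39, -59), S), Pow(Add(212, Function('F')(33)), -1)) = Mul(Add(52, 1051), Pow(Add(212, Pow(Add(57, 33), -1)), -1)) = Mul(1103, Pow(Add(212, Pow(90, -1)), -1)) = Mul(1103, Pow(Add(212, Rational(1, 90)), -1)) = Mul(1103, Pow(Rational(19081, 90), -1)) = Mul(1103, Rational(90, 19081)) = Rational(99270, 19081)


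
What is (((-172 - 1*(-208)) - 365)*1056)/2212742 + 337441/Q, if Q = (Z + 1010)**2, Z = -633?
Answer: 3831268393/1727993449 ≈ 2.2172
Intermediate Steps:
Q = 142129 (Q = (-633 + 1010)**2 = 377**2 = 142129)
(((-172 - 1*(-208)) - 365)*1056)/2212742 + 337441/Q = (((-172 - 1*(-208)) - 365)*1056)/2212742 + 337441/142129 = (((-172 + 208) - 365)*1056)*(1/2212742) + 337441*(1/142129) = ((36 - 365)*1056)*(1/2212742) + 25957/10933 = -329*1056*(1/2212742) + 25957/10933 = -347424*1/2212742 + 25957/10933 = -24816/158053 + 25957/10933 = 3831268393/1727993449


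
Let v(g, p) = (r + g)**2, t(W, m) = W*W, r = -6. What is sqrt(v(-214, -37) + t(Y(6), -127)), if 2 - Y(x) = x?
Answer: 4*sqrt(3026) ≈ 220.04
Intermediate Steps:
Y(x) = 2 - x
t(W, m) = W**2
v(g, p) = (-6 + g)**2
sqrt(v(-214, -37) + t(Y(6), -127)) = sqrt((-6 - 214)**2 + (2 - 1*6)**2) = sqrt((-220)**2 + (2 - 6)**2) = sqrt(48400 + (-4)**2) = sqrt(48400 + 16) = sqrt(48416) = 4*sqrt(3026)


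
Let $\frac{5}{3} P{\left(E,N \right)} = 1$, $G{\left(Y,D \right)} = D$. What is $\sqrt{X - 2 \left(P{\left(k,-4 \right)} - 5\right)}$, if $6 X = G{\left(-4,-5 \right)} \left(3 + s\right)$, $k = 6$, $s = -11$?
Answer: $\frac{2 \sqrt{870}}{15} \approx 3.9328$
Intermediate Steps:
$P{\left(E,N \right)} = \frac{3}{5}$ ($P{\left(E,N \right)} = \frac{3}{5} \cdot 1 = \frac{3}{5}$)
$X = \frac{20}{3}$ ($X = \frac{\left(-5\right) \left(3 - 11\right)}{6} = \frac{\left(-5\right) \left(-8\right)}{6} = \frac{1}{6} \cdot 40 = \frac{20}{3} \approx 6.6667$)
$\sqrt{X - 2 \left(P{\left(k,-4 \right)} - 5\right)} = \sqrt{\frac{20}{3} - 2 \left(\frac{3}{5} - 5\right)} = \sqrt{\frac{20}{3} - - \frac{44}{5}} = \sqrt{\frac{20}{3} + \frac{44}{5}} = \sqrt{\frac{232}{15}} = \frac{2 \sqrt{870}}{15}$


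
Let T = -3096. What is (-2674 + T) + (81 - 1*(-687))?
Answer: -5002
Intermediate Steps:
(-2674 + T) + (81 - 1*(-687)) = (-2674 - 3096) + (81 - 1*(-687)) = -5770 + (81 + 687) = -5770 + 768 = -5002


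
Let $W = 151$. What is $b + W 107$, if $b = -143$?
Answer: $16014$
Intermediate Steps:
$b + W 107 = -143 + 151 \cdot 107 = -143 + 16157 = 16014$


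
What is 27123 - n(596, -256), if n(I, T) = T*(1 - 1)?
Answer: 27123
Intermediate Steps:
n(I, T) = 0 (n(I, T) = T*0 = 0)
27123 - n(596, -256) = 27123 - 1*0 = 27123 + 0 = 27123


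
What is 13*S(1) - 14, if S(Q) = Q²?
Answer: -1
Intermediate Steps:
13*S(1) - 14 = 13*1² - 14 = 13*1 - 14 = 13 - 14 = -1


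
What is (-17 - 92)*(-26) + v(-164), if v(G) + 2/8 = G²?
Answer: 118919/4 ≈ 29730.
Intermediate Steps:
v(G) = -¼ + G²
(-17 - 92)*(-26) + v(-164) = (-17 - 92)*(-26) + (-¼ + (-164)²) = -109*(-26) + (-¼ + 26896) = 2834 + 107583/4 = 118919/4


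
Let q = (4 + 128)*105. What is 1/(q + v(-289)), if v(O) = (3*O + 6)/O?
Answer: 289/4006401 ≈ 7.2135e-5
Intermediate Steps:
v(O) = (6 + 3*O)/O
q = 13860 (q = 132*105 = 13860)
1/(q + v(-289)) = 1/(13860 + (3 + 6/(-289))) = 1/(13860 + (3 + 6*(-1/289))) = 1/(13860 + (3 - 6/289)) = 1/(13860 + 861/289) = 1/(4006401/289) = 289/4006401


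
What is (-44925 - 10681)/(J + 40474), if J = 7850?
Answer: -27803/24162 ≈ -1.1507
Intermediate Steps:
(-44925 - 10681)/(J + 40474) = (-44925 - 10681)/(7850 + 40474) = -55606/48324 = -55606*1/48324 = -27803/24162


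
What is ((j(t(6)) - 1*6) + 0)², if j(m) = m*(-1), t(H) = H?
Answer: 144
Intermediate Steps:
j(m) = -m
((j(t(6)) - 1*6) + 0)² = ((-1*6 - 1*6) + 0)² = ((-6 - 6) + 0)² = (-12 + 0)² = (-12)² = 144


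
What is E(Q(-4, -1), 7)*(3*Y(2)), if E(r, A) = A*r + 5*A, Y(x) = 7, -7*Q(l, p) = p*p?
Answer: 714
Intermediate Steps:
Q(l, p) = -p²/7 (Q(l, p) = -p*p/7 = -p²/7)
E(r, A) = 5*A + A*r
E(Q(-4, -1), 7)*(3*Y(2)) = (7*(5 - ⅐*(-1)²))*(3*7) = (7*(5 - ⅐*1))*21 = (7*(5 - ⅐))*21 = (7*(34/7))*21 = 34*21 = 714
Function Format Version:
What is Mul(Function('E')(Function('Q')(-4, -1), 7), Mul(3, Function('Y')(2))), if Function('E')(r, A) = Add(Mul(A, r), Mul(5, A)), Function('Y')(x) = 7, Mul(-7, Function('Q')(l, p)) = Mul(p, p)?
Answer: 714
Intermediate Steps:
Function('Q')(l, p) = Mul(Rational(-1, 7), Pow(p, 2)) (Function('Q')(l, p) = Mul(Rational(-1, 7), Mul(p, p)) = Mul(Rational(-1, 7), Pow(p, 2)))
Function('E')(r, A) = Add(Mul(5, A), Mul(A, r))
Mul(Function('E')(Function('Q')(-4, -1), 7), Mul(3, Function('Y')(2))) = Mul(Mul(7, Add(5, Mul(Rational(-1, 7), Pow(-1, 2)))), Mul(3, 7)) = Mul(Mul(7, Add(5, Mul(Rational(-1, 7), 1))), 21) = Mul(Mul(7, Add(5, Rational(-1, 7))), 21) = Mul(Mul(7, Rational(34, 7)), 21) = Mul(34, 21) = 714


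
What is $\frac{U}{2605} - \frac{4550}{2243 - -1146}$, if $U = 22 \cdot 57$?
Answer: $- \frac{7602944}{8828345} \approx -0.8612$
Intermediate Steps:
$U = 1254$
$\frac{U}{2605} - \frac{4550}{2243 - -1146} = \frac{1254}{2605} - \frac{4550}{2243 - -1146} = 1254 \cdot \frac{1}{2605} - \frac{4550}{2243 + 1146} = \frac{1254}{2605} - \frac{4550}{3389} = - \frac{7602944}{8828345}$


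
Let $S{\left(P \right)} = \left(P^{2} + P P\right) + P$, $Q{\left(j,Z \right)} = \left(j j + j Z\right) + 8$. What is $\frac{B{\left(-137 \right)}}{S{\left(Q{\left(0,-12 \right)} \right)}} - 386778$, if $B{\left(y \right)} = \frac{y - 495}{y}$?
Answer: $- \frac{900805883}{2329} \approx -3.8678 \cdot 10^{5}$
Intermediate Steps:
$B{\left(y \right)} = \frac{-495 + y}{y}$
$Q{\left(j,Z \right)} = 8 + j^{2} + Z j$ ($Q{\left(j,Z \right)} = \left(j^{2} + Z j\right) + 8 = 8 + j^{2} + Z j$)
$S{\left(P \right)} = P + 2 P^{2}$ ($S{\left(P \right)} = \left(P^{2} + P^{2}\right) + P = 2 P^{2} + P = P + 2 P^{2}$)
$\frac{B{\left(-137 \right)}}{S{\left(Q{\left(0,-12 \right)} \right)}} - 386778 = \frac{\frac{1}{-137} \left(-495 - 137\right)}{\left(8 + 0^{2} - 0\right) \left(1 + 2 \left(8 + 0^{2} - 0\right)\right)} - 386778 = \frac{\left(- \frac{1}{137}\right) \left(-632\right)}{\left(8 + 0 + 0\right) \left(1 + 2 \left(8 + 0 + 0\right)\right)} - 386778 = \frac{632}{137 \cdot 8 \left(1 + 2 \cdot 8\right)} - 386778 = \frac{632}{137 \cdot 8 \left(1 + 16\right)} - 386778 = \frac{632}{137 \cdot 8 \cdot 17} - 386778 = \frac{632}{137 \cdot 136} - 386778 = \frac{632}{137} \cdot \frac{1}{136} - 386778 = \frac{79}{2329} - 386778 = - \frac{900805883}{2329}$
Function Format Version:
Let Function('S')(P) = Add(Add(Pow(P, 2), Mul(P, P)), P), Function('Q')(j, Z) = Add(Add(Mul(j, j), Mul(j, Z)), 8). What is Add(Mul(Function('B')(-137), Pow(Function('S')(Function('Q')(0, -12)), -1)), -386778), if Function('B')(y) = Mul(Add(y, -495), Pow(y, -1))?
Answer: Rational(-900805883, 2329) ≈ -3.8678e+5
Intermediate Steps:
Function('B')(y) = Mul(Pow(y, -1), Add(-495, y)) (Function('B')(y) = Mul(Add(-495, y), Pow(y, -1)) = Mul(Pow(y, -1), Add(-495, y)))
Function('Q')(j, Z) = Add(8, Pow(j, 2), Mul(Z, j)) (Function('Q')(j, Z) = Add(Add(Pow(j, 2), Mul(Z, j)), 8) = Add(8, Pow(j, 2), Mul(Z, j)))
Function('S')(P) = Add(P, Mul(2, Pow(P, 2))) (Function('S')(P) = Add(Add(Pow(P, 2), Pow(P, 2)), P) = Add(Mul(2, Pow(P, 2)), P) = Add(P, Mul(2, Pow(P, 2))))
Add(Mul(Function('B')(-137), Pow(Function('S')(Function('Q')(0, -12)), -1)), -386778) = Add(Mul(Mul(Pow(-137, -1), Add(-495, -137)), Pow(Mul(Add(8, Pow(0, 2), Mul(-12, 0)), Add(1, Mul(2, Add(8, Pow(0, 2), Mul(-12, 0))))), -1)), -386778) = Add(Mul(Mul(Rational(-1, 137), -632), Pow(Mul(Add(8, 0, 0), Add(1, Mul(2, Add(8, 0, 0)))), -1)), -386778) = Add(Mul(Rational(632, 137), Pow(Mul(8, Add(1, Mul(2, 8))), -1)), -386778) = Add(Mul(Rational(632, 137), Pow(Mul(8, Add(1, 16)), -1)), -386778) = Add(Mul(Rational(632, 137), Pow(Mul(8, 17), -1)), -386778) = Add(Mul(Rational(632, 137), Pow(136, -1)), -386778) = Add(Mul(Rational(632, 137), Rational(1, 136)), -386778) = Add(Rational(79, 2329), -386778) = Rational(-900805883, 2329)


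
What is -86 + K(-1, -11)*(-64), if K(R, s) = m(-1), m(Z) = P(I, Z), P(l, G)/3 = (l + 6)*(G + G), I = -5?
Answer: 298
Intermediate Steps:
P(l, G) = 6*G*(6 + l) (P(l, G) = 3*((l + 6)*(G + G)) = 3*((6 + l)*(2*G)) = 3*(2*G*(6 + l)) = 6*G*(6 + l))
m(Z) = 6*Z (m(Z) = 6*Z*(6 - 5) = 6*Z*1 = 6*Z)
K(R, s) = -6 (K(R, s) = 6*(-1) = -6)
-86 + K(-1, -11)*(-64) = -86 - 6*(-64) = -86 + 384 = 298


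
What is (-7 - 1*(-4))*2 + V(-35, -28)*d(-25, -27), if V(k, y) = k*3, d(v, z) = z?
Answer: 2829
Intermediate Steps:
V(k, y) = 3*k
(-7 - 1*(-4))*2 + V(-35, -28)*d(-25, -27) = (-7 - 1*(-4))*2 + (3*(-35))*(-27) = (-7 + 4)*2 - 105*(-27) = -3*2 + 2835 = -6 + 2835 = 2829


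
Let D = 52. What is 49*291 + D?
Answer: 14311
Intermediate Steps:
49*291 + D = 49*291 + 52 = 14259 + 52 = 14311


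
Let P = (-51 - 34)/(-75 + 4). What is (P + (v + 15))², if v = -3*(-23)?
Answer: 36590401/5041 ≈ 7258.6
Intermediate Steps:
v = 69
P = 85/71 (P = -85/(-71) = -85*(-1/71) = 85/71 ≈ 1.1972)
(P + (v + 15))² = (85/71 + (69 + 15))² = (85/71 + 84)² = (6049/71)² = 36590401/5041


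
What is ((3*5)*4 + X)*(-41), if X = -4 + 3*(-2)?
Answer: -2050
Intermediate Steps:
X = -10 (X = -4 - 6 = -10)
((3*5)*4 + X)*(-41) = ((3*5)*4 - 10)*(-41) = (15*4 - 10)*(-41) = (60 - 10)*(-41) = 50*(-41) = -2050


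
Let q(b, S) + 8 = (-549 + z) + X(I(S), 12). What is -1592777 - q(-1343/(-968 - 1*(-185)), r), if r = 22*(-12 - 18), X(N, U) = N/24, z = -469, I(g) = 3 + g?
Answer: -12733789/8 ≈ -1.5917e+6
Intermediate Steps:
X(N, U) = N/24 (X(N, U) = N*(1/24) = N/24)
r = -660 (r = 22*(-30) = -660)
q(b, S) = -8207/8 + S/24 (q(b, S) = -8 + ((-549 - 469) + (3 + S)/24) = -8 + (-1018 + (1/8 + S/24)) = -8 + (-8143/8 + S/24) = -8207/8 + S/24)
-1592777 - q(-1343/(-968 - 1*(-185)), r) = -1592777 - (-8207/8 + (1/24)*(-660)) = -1592777 - (-8207/8 - 55/2) = -1592777 - 1*(-8427/8) = -1592777 + 8427/8 = -12733789/8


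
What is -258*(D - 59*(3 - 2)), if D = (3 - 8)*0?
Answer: 15222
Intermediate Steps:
D = 0 (D = -5*0 = 0)
-258*(D - 59*(3 - 2)) = -258*(0 - 59*(3 - 2)) = -258*(0 - 59*1) = -258*(0 - 59) = -258*(-59) = 15222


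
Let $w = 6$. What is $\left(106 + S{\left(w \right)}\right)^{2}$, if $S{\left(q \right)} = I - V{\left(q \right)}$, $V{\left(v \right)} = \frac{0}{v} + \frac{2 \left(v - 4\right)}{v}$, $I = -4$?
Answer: $\frac{92416}{9} \approx 10268.0$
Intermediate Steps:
$V{\left(v \right)} = \frac{-8 + 2 v}{v}$ ($V{\left(v \right)} = 0 + \frac{2 \left(-4 + v\right)}{v} = 0 + \frac{-8 + 2 v}{v} = \frac{-8 + 2 v}{v}$)
$S{\left(q \right)} = -6 + \frac{8}{q}$ ($S{\left(q \right)} = -4 - \left(2 - \frac{8}{q}\right) = -6 + \frac{8}{q}$)
$\left(106 + S{\left(w \right)}\right)^{2} = \left(106 - \left(6 - \frac{8}{6}\right)\right)^{2} = \left(106 + \left(-6 + 8 \cdot \frac{1}{6}\right)\right)^{2} = \left(106 + \left(-6 + \frac{4}{3}\right)\right)^{2} = \left(106 - \frac{14}{3}\right)^{2} = \left(\frac{304}{3}\right)^{2} = \frac{92416}{9}$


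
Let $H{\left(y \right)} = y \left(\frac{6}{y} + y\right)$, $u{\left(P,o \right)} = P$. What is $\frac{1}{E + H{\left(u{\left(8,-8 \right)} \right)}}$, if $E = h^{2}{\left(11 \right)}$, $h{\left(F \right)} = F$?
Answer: $\frac{1}{191} \approx 0.0052356$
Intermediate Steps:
$H{\left(y \right)} = y \left(y + \frac{6}{y}\right)$
$E = 121$ ($E = 11^{2} = 121$)
$\frac{1}{E + H{\left(u{\left(8,-8 \right)} \right)}} = \frac{1}{121 + \left(6 + 8^{2}\right)} = \frac{1}{121 + \left(6 + 64\right)} = \frac{1}{121 + 70} = \frac{1}{191}$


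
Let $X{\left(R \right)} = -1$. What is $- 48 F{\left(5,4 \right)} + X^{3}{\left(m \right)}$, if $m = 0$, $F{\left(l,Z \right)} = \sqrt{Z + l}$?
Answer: $-145$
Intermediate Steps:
$- 48 F{\left(5,4 \right)} + X^{3}{\left(m \right)} = - 48 \sqrt{4 + 5} + \left(-1\right)^{3} = - 48 \sqrt{9} - 1 = \left(-48\right) 3 - 1 = -144 - 1 = -145$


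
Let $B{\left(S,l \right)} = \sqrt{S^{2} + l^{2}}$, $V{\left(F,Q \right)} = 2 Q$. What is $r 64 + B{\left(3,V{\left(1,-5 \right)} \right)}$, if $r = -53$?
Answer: $-3392 + \sqrt{109} \approx -3381.6$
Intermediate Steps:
$r 64 + B{\left(3,V{\left(1,-5 \right)} \right)} = \left(-53\right) 64 + \sqrt{3^{2} + \left(2 \left(-5\right)\right)^{2}} = -3392 + \sqrt{9 + \left(-10\right)^{2}} = -3392 + \sqrt{9 + 100} = -3392 + \sqrt{109}$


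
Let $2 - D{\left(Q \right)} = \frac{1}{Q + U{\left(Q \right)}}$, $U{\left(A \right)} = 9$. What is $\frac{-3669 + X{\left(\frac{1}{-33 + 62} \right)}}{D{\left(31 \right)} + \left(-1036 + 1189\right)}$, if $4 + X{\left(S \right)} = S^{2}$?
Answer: $- \frac{123559680}{5213359} \approx -23.701$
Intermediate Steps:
$D{\left(Q \right)} = 2 - \frac{1}{9 + Q}$ ($D{\left(Q \right)} = 2 - \frac{1}{Q + 9} = 2 - \frac{1}{9 + Q}$)
$X{\left(S \right)} = -4 + S^{2}$
$\frac{-3669 + X{\left(\frac{1}{-33 + 62} \right)}}{D{\left(31 \right)} + \left(-1036 + 1189\right)} = \frac{-3669 - \left(4 - \left(\frac{1}{-33 + 62}\right)^{2}\right)}{\frac{17 + 2 \cdot 31}{9 + 31} + \left(-1036 + 1189\right)} = \frac{-3669 - \left(4 - \left(\frac{1}{29}\right)^{2}\right)}{\frac{17 + 62}{40} + 153} = \frac{-3669 - \left(4 - \left(\frac{1}{29}\right)^{2}\right)}{\frac{1}{40} \cdot 79 + 153} = \frac{-3669 + \left(-4 + \frac{1}{841}\right)}{\frac{79}{40} + 153} = \frac{-3669 - \frac{3363}{841}}{\frac{6199}{40}} = \left(- \frac{3088992}{841}\right) \frac{40}{6199} = - \frac{123559680}{5213359}$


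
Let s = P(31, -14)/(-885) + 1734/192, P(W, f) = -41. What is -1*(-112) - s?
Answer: 2914763/28320 ≈ 102.92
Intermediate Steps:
s = 257077/28320 (s = -41/(-885) + 1734/192 = -41*(-1/885) + 1734*(1/192) = 41/885 + 289/32 = 257077/28320 ≈ 9.0776)
-1*(-112) - s = -1*(-112) - 1*257077/28320 = 112 - 257077/28320 = 2914763/28320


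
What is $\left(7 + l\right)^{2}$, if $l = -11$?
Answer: $16$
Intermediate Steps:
$\left(7 + l\right)^{2} = \left(7 - 11\right)^{2} = \left(-4\right)^{2} = 16$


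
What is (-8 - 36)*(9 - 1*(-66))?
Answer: -3300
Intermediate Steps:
(-8 - 36)*(9 - 1*(-66)) = -44*(9 + 66) = -44*75 = -3300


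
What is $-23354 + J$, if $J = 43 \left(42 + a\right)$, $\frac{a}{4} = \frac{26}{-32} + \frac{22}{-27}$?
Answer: $- \frac{2357413}{108} \approx -21828.0$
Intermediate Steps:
$a = - \frac{703}{108}$ ($a = 4 \left(\frac{26}{-32} + \frac{22}{-27}\right) = 4 \left(26 \left(- \frac{1}{32}\right) + 22 \left(- \frac{1}{27}\right)\right) = 4 \left(- \frac{13}{16} - \frac{22}{27}\right) = 4 \left(- \frac{703}{432}\right) = - \frac{703}{108} \approx -6.5093$)
$J = \frac{164819}{108}$ ($J = 43 \left(42 - \frac{703}{108}\right) = 43 \cdot \frac{3833}{108} = \frac{164819}{108} \approx 1526.1$)
$-23354 + J = -23354 + \frac{164819}{108} = - \frac{2357413}{108}$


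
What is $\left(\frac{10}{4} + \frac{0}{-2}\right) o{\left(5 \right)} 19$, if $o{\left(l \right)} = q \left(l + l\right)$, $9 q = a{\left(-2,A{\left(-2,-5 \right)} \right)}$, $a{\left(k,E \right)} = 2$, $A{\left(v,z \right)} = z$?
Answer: $\frac{950}{9} \approx 105.56$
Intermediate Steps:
$q = \frac{2}{9}$ ($q = \frac{1}{9} \cdot 2 = \frac{2}{9} \approx 0.22222$)
$o{\left(l \right)} = \frac{4 l}{9}$ ($o{\left(l \right)} = \frac{2 \left(l + l\right)}{9} = \frac{2 \cdot 2 l}{9} = \frac{4 l}{9}$)
$\left(\frac{10}{4} + \frac{0}{-2}\right) o{\left(5 \right)} 19 = \left(\frac{10}{4} + \frac{0}{-2}\right) \frac{4}{9} \cdot 5 \cdot 19 = \left(10 \cdot \frac{1}{4} + 0 \left(- \frac{1}{2}\right)\right) \frac{20}{9} \cdot 19 = \left(\frac{5}{2} + 0\right) \frac{20}{9} \cdot 19 = \frac{5}{2} \cdot \frac{20}{9} \cdot 19 = \frac{50}{9} \cdot 19 = \frac{950}{9}$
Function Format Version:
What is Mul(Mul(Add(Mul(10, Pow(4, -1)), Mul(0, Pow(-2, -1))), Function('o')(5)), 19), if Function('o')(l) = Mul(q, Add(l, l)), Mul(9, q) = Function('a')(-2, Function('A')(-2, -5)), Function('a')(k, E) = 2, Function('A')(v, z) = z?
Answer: Rational(950, 9) ≈ 105.56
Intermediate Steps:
q = Rational(2, 9) (q = Mul(Rational(1, 9), 2) = Rational(2, 9) ≈ 0.22222)
Function('o')(l) = Mul(Rational(4, 9), l) (Function('o')(l) = Mul(Rational(2, 9), Add(l, l)) = Mul(Rational(2, 9), Mul(2, l)) = Mul(Rational(4, 9), l))
Mul(Mul(Add(Mul(10, Pow(4, -1)), Mul(0, Pow(-2, -1))), Function('o')(5)), 19) = Mul(Mul(Add(Mul(10, Pow(4, -1)), Mul(0, Pow(-2, -1))), Mul(Rational(4, 9), 5)), 19) = Mul(Mul(Add(Mul(10, Rational(1, 4)), Mul(0, Rational(-1, 2))), Rational(20, 9)), 19) = Mul(Mul(Add(Rational(5, 2), 0), Rational(20, 9)), 19) = Mul(Mul(Rational(5, 2), Rational(20, 9)), 19) = Mul(Rational(50, 9), 19) = Rational(950, 9)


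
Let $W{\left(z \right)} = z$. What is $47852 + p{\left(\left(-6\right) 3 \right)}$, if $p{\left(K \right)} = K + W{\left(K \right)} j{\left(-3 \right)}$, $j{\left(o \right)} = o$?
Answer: $47888$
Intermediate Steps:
$p{\left(K \right)} = - 2 K$ ($p{\left(K \right)} = K + K \left(-3\right) = K - 3 K = - 2 K$)
$47852 + p{\left(\left(-6\right) 3 \right)} = 47852 - 2 \left(\left(-6\right) 3\right) = 47852 - -36 = 47852 + 36 = 47888$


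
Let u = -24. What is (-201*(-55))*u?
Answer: -265320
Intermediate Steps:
(-201*(-55))*u = -201*(-55)*(-24) = 11055*(-24) = -265320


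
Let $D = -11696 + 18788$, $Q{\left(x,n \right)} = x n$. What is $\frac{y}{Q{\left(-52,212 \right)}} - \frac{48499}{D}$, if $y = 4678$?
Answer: $- \frac{70978669}{9772776} \approx -7.2629$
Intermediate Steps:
$Q{\left(x,n \right)} = n x$
$D = 7092$
$\frac{y}{Q{\left(-52,212 \right)}} - \frac{48499}{D} = \frac{4678}{212 \left(-52\right)} - \frac{48499}{7092} = \frac{4678}{-11024} - \frac{48499}{7092} = 4678 \left(- \frac{1}{11024}\right) - \frac{48499}{7092} = - \frac{2339}{5512} - \frac{48499}{7092} = - \frac{70978669}{9772776}$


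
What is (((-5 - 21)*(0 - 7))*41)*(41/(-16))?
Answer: -152971/8 ≈ -19121.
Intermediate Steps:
(((-5 - 21)*(0 - 7))*41)*(41/(-16)) = (-26*(-7)*41)*(41*(-1/16)) = (182*41)*(-41/16) = 7462*(-41/16) = -152971/8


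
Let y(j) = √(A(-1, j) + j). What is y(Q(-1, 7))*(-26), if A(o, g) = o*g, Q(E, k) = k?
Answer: 0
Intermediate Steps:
A(o, g) = g*o
y(j) = 0 (y(j) = √(j*(-1) + j) = √(-j + j) = √0 = 0)
y(Q(-1, 7))*(-26) = 0*(-26) = 0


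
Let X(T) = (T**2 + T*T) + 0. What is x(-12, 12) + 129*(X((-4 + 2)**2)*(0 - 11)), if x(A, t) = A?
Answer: -45420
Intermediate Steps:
X(T) = 2*T**2 (X(T) = (T**2 + T**2) + 0 = 2*T**2 + 0 = 2*T**2)
x(-12, 12) + 129*(X((-4 + 2)**2)*(0 - 11)) = -12 + 129*((2*((-4 + 2)**2)**2)*(0 - 11)) = -12 + 129*((2*((-2)**2)**2)*(-11)) = -12 + 129*((2*4**2)*(-11)) = -12 + 129*((2*16)*(-11)) = -12 + 129*(32*(-11)) = -12 + 129*(-352) = -12 - 45408 = -45420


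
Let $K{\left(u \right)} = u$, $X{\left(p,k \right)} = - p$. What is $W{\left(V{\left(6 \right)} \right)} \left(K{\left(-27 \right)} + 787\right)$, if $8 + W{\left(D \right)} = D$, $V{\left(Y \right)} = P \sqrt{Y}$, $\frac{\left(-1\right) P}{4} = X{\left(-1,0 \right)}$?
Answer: $-6080 - 3040 \sqrt{6} \approx -13526.0$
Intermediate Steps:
$P = -4$ ($P = - 4 \left(\left(-1\right) \left(-1\right)\right) = \left(-4\right) 1 = -4$)
$V{\left(Y \right)} = - 4 \sqrt{Y}$
$W{\left(D \right)} = -8 + D$
$W{\left(V{\left(6 \right)} \right)} \left(K{\left(-27 \right)} + 787\right) = \left(-8 - 4 \sqrt{6}\right) \left(-27 + 787\right) = \left(-8 - 4 \sqrt{6}\right) 760 = -6080 - 3040 \sqrt{6}$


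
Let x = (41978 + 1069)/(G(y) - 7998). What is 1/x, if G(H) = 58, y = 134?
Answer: -7940/43047 ≈ -0.18445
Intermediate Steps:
x = -43047/7940 (x = (41978 + 1069)/(58 - 7998) = 43047/(-7940) = 43047*(-1/7940) = -43047/7940 ≈ -5.4215)
1/x = 1/(-43047/7940) = -7940/43047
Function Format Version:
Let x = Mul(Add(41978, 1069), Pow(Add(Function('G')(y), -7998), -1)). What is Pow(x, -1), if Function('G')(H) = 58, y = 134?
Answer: Rational(-7940, 43047) ≈ -0.18445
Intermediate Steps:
x = Rational(-43047, 7940) (x = Mul(Add(41978, 1069), Pow(Add(58, -7998), -1)) = Mul(43047, Pow(-7940, -1)) = Mul(43047, Rational(-1, 7940)) = Rational(-43047, 7940) ≈ -5.4215)
Pow(x, -1) = Pow(Rational(-43047, 7940), -1) = Rational(-7940, 43047)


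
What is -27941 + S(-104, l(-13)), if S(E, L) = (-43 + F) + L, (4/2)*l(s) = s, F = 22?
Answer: -55937/2 ≈ -27969.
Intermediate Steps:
l(s) = s/2
S(E, L) = -21 + L (S(E, L) = (-43 + 22) + L = -21 + L)
-27941 + S(-104, l(-13)) = -27941 + (-21 + (½)*(-13)) = -27941 + (-21 - 13/2) = -27941 - 55/2 = -55937/2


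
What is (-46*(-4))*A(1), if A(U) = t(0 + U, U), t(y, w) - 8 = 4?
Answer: 2208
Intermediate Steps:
t(y, w) = 12 (t(y, w) = 8 + 4 = 12)
A(U) = 12
(-46*(-4))*A(1) = -46*(-4)*12 = 184*12 = 2208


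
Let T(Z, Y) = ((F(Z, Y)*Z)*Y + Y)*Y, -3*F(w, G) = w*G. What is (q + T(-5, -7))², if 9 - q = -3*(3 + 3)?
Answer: 77492809/9 ≈ 8.6103e+6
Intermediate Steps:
F(w, G) = -G*w/3 (F(w, G) = -w*G/3 = -G*w/3)
T(Z, Y) = Y*(Y - Y²*Z²/3) (T(Z, Y) = (((-Y*Z/3)*Z)*Y + Y)*Y = ((-Y*Z²/3)*Y + Y)*Y = (-Y²*Z²/3 + Y)*Y = (Y - Y²*Z²/3)*Y = Y*(Y - Y²*Z²/3))
q = 27 (q = 9 - (-3)*(3 + 3) = 9 - (-3)*6 = 9 - 1*(-18) = 9 + 18 = 27)
(q + T(-5, -7))² = (27 + (⅓)*(-7)²*(3 - 1*(-7)*(-5)²))² = (27 + (⅓)*49*(3 - 1*(-7)*25))² = (27 + (⅓)*49*(3 + 175))² = (27 + (⅓)*49*178)² = (27 + 8722/3)² = (8803/3)² = 77492809/9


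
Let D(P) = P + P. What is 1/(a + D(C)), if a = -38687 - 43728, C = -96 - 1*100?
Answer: -1/82807 ≈ -1.2076e-5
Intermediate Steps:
C = -196 (C = -96 - 100 = -196)
a = -82415
D(P) = 2*P
1/(a + D(C)) = 1/(-82415 + 2*(-196)) = 1/(-82415 - 392) = 1/(-82807) = -1/82807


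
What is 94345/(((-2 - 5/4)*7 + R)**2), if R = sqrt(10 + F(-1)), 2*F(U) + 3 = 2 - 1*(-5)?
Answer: 1509520/(-91 + 8*sqrt(3))**2 ≈ 253.65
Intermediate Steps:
F(U) = 2 (F(U) = -3/2 + (2 - 1*(-5))/2 = -3/2 + (2 + 5)/2 = -3/2 + (1/2)*7 = -3/2 + 7/2 = 2)
R = 2*sqrt(3) (R = sqrt(10 + 2) = sqrt(12) = 2*sqrt(3) ≈ 3.4641)
94345/(((-2 - 5/4)*7 + R)**2) = 94345/(((-2 - 5/4)*7 + 2*sqrt(3))**2) = 94345/((-13/4*7 + 2*sqrt(3))**2) = 94345/((-91/4 + 2*sqrt(3))**2) = 94345/(-91/4 + 2*sqrt(3))**2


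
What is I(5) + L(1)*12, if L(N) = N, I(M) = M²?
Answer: 37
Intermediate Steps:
I(5) + L(1)*12 = 5² + 1*12 = 25 + 12 = 37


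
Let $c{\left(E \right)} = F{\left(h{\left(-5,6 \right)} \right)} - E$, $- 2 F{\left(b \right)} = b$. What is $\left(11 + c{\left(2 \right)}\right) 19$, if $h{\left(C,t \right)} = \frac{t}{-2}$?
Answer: $\frac{399}{2} \approx 199.5$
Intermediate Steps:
$h{\left(C,t \right)} = - \frac{t}{2}$ ($h{\left(C,t \right)} = t \left(- \frac{1}{2}\right) = - \frac{t}{2}$)
$F{\left(b \right)} = - \frac{b}{2}$
$c{\left(E \right)} = \frac{3}{2} - E$ ($c{\left(E \right)} = - \frac{\left(- \frac{1}{2}\right) 6}{2} - E = \left(- \frac{1}{2}\right) \left(-3\right) - E = \frac{3}{2} - E$)
$\left(11 + c{\left(2 \right)}\right) 19 = \left(11 + \left(\frac{3}{2} - 2\right)\right) 19 = \left(11 - \frac{1}{2}\right) 19 = \frac{21}{2} \cdot 19 = \frac{399}{2}$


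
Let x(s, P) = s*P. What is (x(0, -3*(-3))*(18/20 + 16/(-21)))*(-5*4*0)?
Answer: 0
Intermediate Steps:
x(s, P) = P*s
(x(0, -3*(-3))*(18/20 + 16/(-21)))*(-5*4*0) = ((-3*(-3)*0)*(18/20 + 16/(-21)))*(-5*4*0) = ((9*0)*(18*(1/20) + 16*(-1/21)))*(-20*0) = (0*(9/10 - 16/21))*0 = (0*(29/210))*0 = 0*0 = 0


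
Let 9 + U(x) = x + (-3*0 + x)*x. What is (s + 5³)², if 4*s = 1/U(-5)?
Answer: 30261001/1936 ≈ 15631.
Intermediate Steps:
U(x) = -9 + x + x² (U(x) = -9 + (x + (-3*0 + x)*x) = -9 + (x + (0 + x)*x) = -9 + (x + x*x) = -9 + (x + x²) = -9 + x + x²)
s = 1/44 (s = 1/(4*(-9 - 5 + (-5)²)) = 1/(4*(-9 - 5 + 25)) = (¼)/11 = (¼)*(1/11) = 1/44 ≈ 0.022727)
(s + 5³)² = (1/44 + 5³)² = (1/44 + 125)² = (5501/44)² = 30261001/1936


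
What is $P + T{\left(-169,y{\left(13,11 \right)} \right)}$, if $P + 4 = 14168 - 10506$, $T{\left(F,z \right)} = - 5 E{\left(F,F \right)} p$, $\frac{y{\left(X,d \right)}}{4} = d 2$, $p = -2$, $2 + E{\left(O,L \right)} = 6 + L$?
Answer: $2008$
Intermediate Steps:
$E{\left(O,L \right)} = 4 + L$ ($E{\left(O,L \right)} = -2 + \left(6 + L\right) = 4 + L$)
$y{\left(X,d \right)} = 8 d$ ($y{\left(X,d \right)} = 4 d 2 = 4 \cdot 2 d = 8 d$)
$T{\left(F,z \right)} = 40 + 10 F$ ($T{\left(F,z \right)} = - 5 \left(4 + F\right) \left(-2\right) = \left(-20 - 5 F\right) \left(-2\right) = 40 + 10 F$)
$P = 3658$ ($P = -4 + \left(14168 - 10506\right) = -4 + 3662 = 3658$)
$P + T{\left(-169,y{\left(13,11 \right)} \right)} = 3658 + \left(40 + 10 \left(-169\right)\right) = 3658 + \left(40 - 1690\right) = 3658 - 1650 = 2008$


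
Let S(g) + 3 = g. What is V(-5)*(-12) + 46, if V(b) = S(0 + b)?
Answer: 142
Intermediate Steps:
S(g) = -3 + g
V(b) = -3 + b (V(b) = -3 + (0 + b) = -3 + b)
V(-5)*(-12) + 46 = (-3 - 5)*(-12) + 46 = -8*(-12) + 46 = 96 + 46 = 142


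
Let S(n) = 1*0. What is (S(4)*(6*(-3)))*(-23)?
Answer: 0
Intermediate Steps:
S(n) = 0
(S(4)*(6*(-3)))*(-23) = (0*(6*(-3)))*(-23) = (0*(-18))*(-23) = 0*(-23) = 0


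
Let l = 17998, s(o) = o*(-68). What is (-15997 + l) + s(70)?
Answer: -2759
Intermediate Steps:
s(o) = -68*o
(-15997 + l) + s(70) = (-15997 + 17998) - 68*70 = 2001 - 4760 = -2759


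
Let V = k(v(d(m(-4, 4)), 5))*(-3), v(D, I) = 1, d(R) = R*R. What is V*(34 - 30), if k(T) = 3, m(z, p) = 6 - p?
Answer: -36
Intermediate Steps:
d(R) = R²
V = -9 (V = 3*(-3) = -9)
V*(34 - 30) = -9*(34 - 30) = -9*4 = -36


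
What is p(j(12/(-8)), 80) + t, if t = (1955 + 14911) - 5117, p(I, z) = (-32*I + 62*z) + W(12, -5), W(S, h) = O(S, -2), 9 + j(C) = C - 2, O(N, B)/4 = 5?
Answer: 17129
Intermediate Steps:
O(N, B) = 20 (O(N, B) = 4*5 = 20)
j(C) = -11 + C (j(C) = -9 + (C - 2) = -9 + (-2 + C) = -11 + C)
W(S, h) = 20
p(I, z) = 20 - 32*I + 62*z (p(I, z) = (-32*I + 62*z) + 20 = 20 - 32*I + 62*z)
t = 11749 (t = 16866 - 5117 = 11749)
p(j(12/(-8)), 80) + t = (20 - 32*(-11 + 12/(-8)) + 62*80) + 11749 = (20 - 32*(-11 + 12*(-1/8)) + 4960) + 11749 = (20 - 32*(-11 - 3/2) + 4960) + 11749 = (20 - 32*(-25/2) + 4960) + 11749 = (20 + 400 + 4960) + 11749 = 5380 + 11749 = 17129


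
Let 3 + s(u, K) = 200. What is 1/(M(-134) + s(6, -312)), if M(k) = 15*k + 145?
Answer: -1/1668 ≈ -0.00059952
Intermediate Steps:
s(u, K) = 197 (s(u, K) = -3 + 200 = 197)
M(k) = 145 + 15*k
1/(M(-134) + s(6, -312)) = 1/((145 + 15*(-134)) + 197) = 1/((145 - 2010) + 197) = 1/(-1865 + 197) = 1/(-1668) = -1/1668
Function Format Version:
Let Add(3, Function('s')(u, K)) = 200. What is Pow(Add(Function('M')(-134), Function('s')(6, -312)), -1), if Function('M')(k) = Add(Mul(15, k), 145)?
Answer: Rational(-1, 1668) ≈ -0.00059952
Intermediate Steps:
Function('s')(u, K) = 197 (Function('s')(u, K) = Add(-3, 200) = 197)
Function('M')(k) = Add(145, Mul(15, k))
Pow(Add(Function('M')(-134), Function('s')(6, -312)), -1) = Pow(Add(Add(145, Mul(15, -134)), 197), -1) = Pow(Add(Add(145, -2010), 197), -1) = Pow(Add(-1865, 197), -1) = Pow(-1668, -1) = Rational(-1, 1668)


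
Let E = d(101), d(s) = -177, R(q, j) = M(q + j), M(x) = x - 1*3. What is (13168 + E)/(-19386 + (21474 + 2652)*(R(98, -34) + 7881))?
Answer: 12991/191589306 ≈ 6.7806e-5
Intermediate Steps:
M(x) = -3 + x (M(x) = x - 3 = -3 + x)
R(q, j) = -3 + j + q (R(q, j) = -3 + (q + j) = -3 + (j + q) = -3 + j + q)
E = -177
(13168 + E)/(-19386 + (21474 + 2652)*(R(98, -34) + 7881)) = (13168 - 177)/(-19386 + (21474 + 2652)*((-3 - 34 + 98) + 7881)) = 12991/(-19386 + 24126*(61 + 7881)) = 12991/(-19386 + 24126*7942) = 12991/(-19386 + 191608692) = 12991/191589306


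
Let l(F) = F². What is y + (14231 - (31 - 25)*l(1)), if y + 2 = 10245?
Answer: 24468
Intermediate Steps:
y = 10243 (y = -2 + 10245 = 10243)
y + (14231 - (31 - 25)*l(1)) = 10243 + (14231 - (31 - 25)*1²) = 10243 + (14231 - 6) = 10243 + 14225 = 24468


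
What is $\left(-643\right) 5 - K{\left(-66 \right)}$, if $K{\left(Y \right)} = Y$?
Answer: $-3149$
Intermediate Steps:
$\left(-643\right) 5 - K{\left(-66 \right)} = \left(-643\right) 5 - -66 = -3215 + 66 = -3149$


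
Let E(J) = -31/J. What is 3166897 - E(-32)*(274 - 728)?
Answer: 50677389/16 ≈ 3.1673e+6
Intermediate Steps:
3166897 - E(-32)*(274 - 728) = 3166897 - (-31/(-32))*(274 - 728) = 3166897 - (-31*(-1/32))*(-454) = 3166897 - 31*(-454)/32 = 3166897 - 1*(-7037/16) = 3166897 + 7037/16 = 50677389/16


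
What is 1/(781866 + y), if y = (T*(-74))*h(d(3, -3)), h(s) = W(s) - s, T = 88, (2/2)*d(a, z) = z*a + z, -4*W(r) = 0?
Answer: 1/703722 ≈ 1.4210e-6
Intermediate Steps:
W(r) = 0 (W(r) = -¼*0 = 0)
d(a, z) = z + a*z (d(a, z) = z*a + z = a*z + z = z + a*z)
h(s) = -s (h(s) = 0 - s = -s)
y = -78144 (y = (88*(-74))*(-(-3)*(1 + 3)) = -(-6512)*(-3*4) = -(-6512)*(-12) = -6512*12 = -78144)
1/(781866 + y) = 1/(781866 - 78144) = 1/703722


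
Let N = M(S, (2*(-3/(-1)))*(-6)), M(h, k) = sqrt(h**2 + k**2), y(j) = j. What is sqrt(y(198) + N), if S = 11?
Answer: sqrt(198 + sqrt(1417)) ≈ 15.351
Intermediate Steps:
N = sqrt(1417) (N = sqrt(11**2 + ((2*(-3/(-1)))*(-6))**2) = sqrt(121 + ((2*(-3*(-1)))*(-6))**2) = sqrt(121 + ((2*3)*(-6))**2) = sqrt(121 + (6*(-6))**2) = sqrt(121 + (-36)**2) = sqrt(121 + 1296) = sqrt(1417) ≈ 37.643)
sqrt(y(198) + N) = sqrt(198 + sqrt(1417))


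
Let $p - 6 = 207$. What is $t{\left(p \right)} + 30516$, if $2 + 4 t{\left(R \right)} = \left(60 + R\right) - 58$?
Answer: $\frac{122277}{4} \approx 30569.0$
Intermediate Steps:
$p = 213$ ($p = 6 + 207 = 213$)
$t{\left(R \right)} = \frac{R}{4}$ ($t{\left(R \right)} = - \frac{1}{2} + \frac{\left(60 + R\right) - 58}{4} = - \frac{1}{2} + \frac{2 + R}{4} = - \frac{1}{2} + \left(\frac{1}{2} + \frac{R}{4}\right) = \frac{R}{4}$)
$t{\left(p \right)} + 30516 = \frac{1}{4} \cdot 213 + 30516 = \frac{213}{4} + 30516 = \frac{122277}{4}$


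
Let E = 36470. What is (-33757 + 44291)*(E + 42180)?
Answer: 828499100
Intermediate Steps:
(-33757 + 44291)*(E + 42180) = (-33757 + 44291)*(36470 + 42180) = 10534*78650 = 828499100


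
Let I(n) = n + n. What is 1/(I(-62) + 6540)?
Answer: 1/6416 ≈ 0.00015586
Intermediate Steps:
I(n) = 2*n
1/(I(-62) + 6540) = 1/(2*(-62) + 6540) = 1/(-124 + 6540) = 1/6416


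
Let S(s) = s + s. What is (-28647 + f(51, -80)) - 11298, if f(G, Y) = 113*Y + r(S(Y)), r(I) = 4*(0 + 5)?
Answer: -48965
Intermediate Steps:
S(s) = 2*s
r(I) = 20 (r(I) = 4*5 = 20)
f(G, Y) = 20 + 113*Y (f(G, Y) = 113*Y + 20 = 20 + 113*Y)
(-28647 + f(51, -80)) - 11298 = (-28647 + (20 + 113*(-80))) - 11298 = (-28647 + (20 - 9040)) - 11298 = (-28647 - 9020) - 11298 = -37667 - 11298 = -48965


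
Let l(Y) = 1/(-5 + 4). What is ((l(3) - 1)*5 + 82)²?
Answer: 5184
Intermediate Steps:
l(Y) = -1 (l(Y) = 1/(-1) = -1)
((l(3) - 1)*5 + 82)² = ((-1 - 1)*5 + 82)² = (-2*5 + 82)² = (-10 + 82)² = 72² = 5184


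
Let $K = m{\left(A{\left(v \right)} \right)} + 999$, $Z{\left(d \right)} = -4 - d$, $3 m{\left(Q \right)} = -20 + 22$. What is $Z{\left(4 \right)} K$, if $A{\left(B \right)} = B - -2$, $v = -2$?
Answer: $- \frac{23992}{3} \approx -7997.3$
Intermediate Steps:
$A{\left(B \right)} = 2 + B$ ($A{\left(B \right)} = B + 2 = 2 + B$)
$m{\left(Q \right)} = \frac{2}{3}$ ($m{\left(Q \right)} = \frac{-20 + 22}{3} = \frac{1}{3} \cdot 2 = \frac{2}{3}$)
$K = \frac{2999}{3}$ ($K = \frac{2}{3} + 999 = \frac{2999}{3} \approx 999.67$)
$Z{\left(4 \right)} K = \left(-4 - 4\right) \frac{2999}{3} = \left(-8\right) \frac{2999}{3} = - \frac{23992}{3}$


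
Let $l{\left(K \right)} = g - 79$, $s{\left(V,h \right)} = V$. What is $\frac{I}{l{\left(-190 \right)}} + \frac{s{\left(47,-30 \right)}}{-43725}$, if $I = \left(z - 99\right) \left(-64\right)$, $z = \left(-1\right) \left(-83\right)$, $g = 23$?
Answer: $- \frac{5597129}{306075} \approx -18.287$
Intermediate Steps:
$z = 83$
$I = 1024$ ($I = \left(83 - 99\right) \left(-64\right) = \left(-16\right) \left(-64\right) = 1024$)
$l{\left(K \right)} = -56$ ($l{\left(K \right)} = 23 - 79 = -56$)
$\frac{I}{l{\left(-190 \right)}} + \frac{s{\left(47,-30 \right)}}{-43725} = \frac{1024}{-56} + \frac{47}{-43725} = 1024 \left(- \frac{1}{56}\right) + 47 \left(- \frac{1}{43725}\right) = - \frac{128}{7} - \frac{47}{43725} = - \frac{5597129}{306075}$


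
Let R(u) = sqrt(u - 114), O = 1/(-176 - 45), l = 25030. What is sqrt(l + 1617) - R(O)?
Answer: sqrt(26647) - I*sqrt(5568095)/221 ≈ 163.24 - 10.677*I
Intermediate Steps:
O = -1/221 (O = 1/(-221) = -1/221 ≈ -0.0045249)
R(u) = sqrt(-114 + u)
sqrt(l + 1617) - R(O) = sqrt(25030 + 1617) - sqrt(-114 - 1/221) = sqrt(26647) - sqrt(-25195/221) = sqrt(26647) - I*sqrt(5568095)/221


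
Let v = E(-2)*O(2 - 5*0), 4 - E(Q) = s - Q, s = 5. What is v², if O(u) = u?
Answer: 36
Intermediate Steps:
E(Q) = -1 + Q (E(Q) = 4 - (5 - Q) = 4 + (-5 + Q) = -1 + Q)
v = -6 (v = (-1 - 2)*(2 - 5*0) = -3*(2 + 0) = -3*2 = -6)
v² = (-6)² = 36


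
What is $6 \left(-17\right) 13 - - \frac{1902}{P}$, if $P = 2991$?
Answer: $- \frac{1321388}{997} \approx -1325.4$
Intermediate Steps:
$6 \left(-17\right) 13 - - \frac{1902}{P} = 6 \left(-17\right) 13 - - \frac{1902}{2991} = \left(-102\right) 13 - \left(-1902\right) \frac{1}{2991} = -1326 - - \frac{634}{997} = -1326 + \frac{634}{997} = - \frac{1321388}{997}$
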